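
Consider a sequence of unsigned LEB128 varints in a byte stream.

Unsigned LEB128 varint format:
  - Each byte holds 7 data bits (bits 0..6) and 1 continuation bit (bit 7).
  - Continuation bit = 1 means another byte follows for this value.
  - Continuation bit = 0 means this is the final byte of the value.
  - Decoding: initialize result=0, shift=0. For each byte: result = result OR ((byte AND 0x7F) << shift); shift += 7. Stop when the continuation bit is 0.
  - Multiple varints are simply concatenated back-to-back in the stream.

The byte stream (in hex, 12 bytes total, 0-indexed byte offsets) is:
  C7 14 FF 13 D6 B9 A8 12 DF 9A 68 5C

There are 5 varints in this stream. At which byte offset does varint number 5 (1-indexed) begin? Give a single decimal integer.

  byte[0]=0xC7 cont=1 payload=0x47=71: acc |= 71<<0 -> acc=71 shift=7
  byte[1]=0x14 cont=0 payload=0x14=20: acc |= 20<<7 -> acc=2631 shift=14 [end]
Varint 1: bytes[0:2] = C7 14 -> value 2631 (2 byte(s))
  byte[2]=0xFF cont=1 payload=0x7F=127: acc |= 127<<0 -> acc=127 shift=7
  byte[3]=0x13 cont=0 payload=0x13=19: acc |= 19<<7 -> acc=2559 shift=14 [end]
Varint 2: bytes[2:4] = FF 13 -> value 2559 (2 byte(s))
  byte[4]=0xD6 cont=1 payload=0x56=86: acc |= 86<<0 -> acc=86 shift=7
  byte[5]=0xB9 cont=1 payload=0x39=57: acc |= 57<<7 -> acc=7382 shift=14
  byte[6]=0xA8 cont=1 payload=0x28=40: acc |= 40<<14 -> acc=662742 shift=21
  byte[7]=0x12 cont=0 payload=0x12=18: acc |= 18<<21 -> acc=38411478 shift=28 [end]
Varint 3: bytes[4:8] = D6 B9 A8 12 -> value 38411478 (4 byte(s))
  byte[8]=0xDF cont=1 payload=0x5F=95: acc |= 95<<0 -> acc=95 shift=7
  byte[9]=0x9A cont=1 payload=0x1A=26: acc |= 26<<7 -> acc=3423 shift=14
  byte[10]=0x68 cont=0 payload=0x68=104: acc |= 104<<14 -> acc=1707359 shift=21 [end]
Varint 4: bytes[8:11] = DF 9A 68 -> value 1707359 (3 byte(s))
  byte[11]=0x5C cont=0 payload=0x5C=92: acc |= 92<<0 -> acc=92 shift=7 [end]
Varint 5: bytes[11:12] = 5C -> value 92 (1 byte(s))

Answer: 11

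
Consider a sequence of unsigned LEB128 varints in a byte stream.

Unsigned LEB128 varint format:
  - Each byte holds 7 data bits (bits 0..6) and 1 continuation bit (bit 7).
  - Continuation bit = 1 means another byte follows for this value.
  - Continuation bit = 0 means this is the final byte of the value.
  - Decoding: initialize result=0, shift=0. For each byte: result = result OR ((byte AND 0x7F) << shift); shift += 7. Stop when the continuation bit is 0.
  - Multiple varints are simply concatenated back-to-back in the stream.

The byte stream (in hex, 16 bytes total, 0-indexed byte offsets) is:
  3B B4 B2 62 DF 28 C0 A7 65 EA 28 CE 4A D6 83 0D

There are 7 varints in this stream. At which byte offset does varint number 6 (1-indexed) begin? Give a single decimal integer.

  byte[0]=0x3B cont=0 payload=0x3B=59: acc |= 59<<0 -> acc=59 shift=7 [end]
Varint 1: bytes[0:1] = 3B -> value 59 (1 byte(s))
  byte[1]=0xB4 cont=1 payload=0x34=52: acc |= 52<<0 -> acc=52 shift=7
  byte[2]=0xB2 cont=1 payload=0x32=50: acc |= 50<<7 -> acc=6452 shift=14
  byte[3]=0x62 cont=0 payload=0x62=98: acc |= 98<<14 -> acc=1612084 shift=21 [end]
Varint 2: bytes[1:4] = B4 B2 62 -> value 1612084 (3 byte(s))
  byte[4]=0xDF cont=1 payload=0x5F=95: acc |= 95<<0 -> acc=95 shift=7
  byte[5]=0x28 cont=0 payload=0x28=40: acc |= 40<<7 -> acc=5215 shift=14 [end]
Varint 3: bytes[4:6] = DF 28 -> value 5215 (2 byte(s))
  byte[6]=0xC0 cont=1 payload=0x40=64: acc |= 64<<0 -> acc=64 shift=7
  byte[7]=0xA7 cont=1 payload=0x27=39: acc |= 39<<7 -> acc=5056 shift=14
  byte[8]=0x65 cont=0 payload=0x65=101: acc |= 101<<14 -> acc=1659840 shift=21 [end]
Varint 4: bytes[6:9] = C0 A7 65 -> value 1659840 (3 byte(s))
  byte[9]=0xEA cont=1 payload=0x6A=106: acc |= 106<<0 -> acc=106 shift=7
  byte[10]=0x28 cont=0 payload=0x28=40: acc |= 40<<7 -> acc=5226 shift=14 [end]
Varint 5: bytes[9:11] = EA 28 -> value 5226 (2 byte(s))
  byte[11]=0xCE cont=1 payload=0x4E=78: acc |= 78<<0 -> acc=78 shift=7
  byte[12]=0x4A cont=0 payload=0x4A=74: acc |= 74<<7 -> acc=9550 shift=14 [end]
Varint 6: bytes[11:13] = CE 4A -> value 9550 (2 byte(s))
  byte[13]=0xD6 cont=1 payload=0x56=86: acc |= 86<<0 -> acc=86 shift=7
  byte[14]=0x83 cont=1 payload=0x03=3: acc |= 3<<7 -> acc=470 shift=14
  byte[15]=0x0D cont=0 payload=0x0D=13: acc |= 13<<14 -> acc=213462 shift=21 [end]
Varint 7: bytes[13:16] = D6 83 0D -> value 213462 (3 byte(s))

Answer: 11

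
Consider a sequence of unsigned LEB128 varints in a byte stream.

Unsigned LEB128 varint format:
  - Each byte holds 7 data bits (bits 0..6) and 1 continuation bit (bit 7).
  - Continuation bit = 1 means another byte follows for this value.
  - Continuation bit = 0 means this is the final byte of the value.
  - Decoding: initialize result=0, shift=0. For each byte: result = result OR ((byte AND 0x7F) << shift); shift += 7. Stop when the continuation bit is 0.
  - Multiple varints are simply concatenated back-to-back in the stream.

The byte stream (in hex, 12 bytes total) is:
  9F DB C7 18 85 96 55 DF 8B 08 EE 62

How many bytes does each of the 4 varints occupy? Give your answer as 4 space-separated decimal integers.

Answer: 4 3 3 2

Derivation:
  byte[0]=0x9F cont=1 payload=0x1F=31: acc |= 31<<0 -> acc=31 shift=7
  byte[1]=0xDB cont=1 payload=0x5B=91: acc |= 91<<7 -> acc=11679 shift=14
  byte[2]=0xC7 cont=1 payload=0x47=71: acc |= 71<<14 -> acc=1174943 shift=21
  byte[3]=0x18 cont=0 payload=0x18=24: acc |= 24<<21 -> acc=51506591 shift=28 [end]
Varint 1: bytes[0:4] = 9F DB C7 18 -> value 51506591 (4 byte(s))
  byte[4]=0x85 cont=1 payload=0x05=5: acc |= 5<<0 -> acc=5 shift=7
  byte[5]=0x96 cont=1 payload=0x16=22: acc |= 22<<7 -> acc=2821 shift=14
  byte[6]=0x55 cont=0 payload=0x55=85: acc |= 85<<14 -> acc=1395461 shift=21 [end]
Varint 2: bytes[4:7] = 85 96 55 -> value 1395461 (3 byte(s))
  byte[7]=0xDF cont=1 payload=0x5F=95: acc |= 95<<0 -> acc=95 shift=7
  byte[8]=0x8B cont=1 payload=0x0B=11: acc |= 11<<7 -> acc=1503 shift=14
  byte[9]=0x08 cont=0 payload=0x08=8: acc |= 8<<14 -> acc=132575 shift=21 [end]
Varint 3: bytes[7:10] = DF 8B 08 -> value 132575 (3 byte(s))
  byte[10]=0xEE cont=1 payload=0x6E=110: acc |= 110<<0 -> acc=110 shift=7
  byte[11]=0x62 cont=0 payload=0x62=98: acc |= 98<<7 -> acc=12654 shift=14 [end]
Varint 4: bytes[10:12] = EE 62 -> value 12654 (2 byte(s))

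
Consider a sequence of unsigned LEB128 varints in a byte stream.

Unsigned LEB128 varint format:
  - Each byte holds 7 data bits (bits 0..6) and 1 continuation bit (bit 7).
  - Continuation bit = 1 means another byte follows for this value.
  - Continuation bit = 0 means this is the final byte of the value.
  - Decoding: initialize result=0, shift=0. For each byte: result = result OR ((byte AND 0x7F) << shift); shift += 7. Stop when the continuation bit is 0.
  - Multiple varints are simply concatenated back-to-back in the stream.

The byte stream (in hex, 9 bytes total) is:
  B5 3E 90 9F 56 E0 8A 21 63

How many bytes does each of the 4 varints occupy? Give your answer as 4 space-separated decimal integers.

  byte[0]=0xB5 cont=1 payload=0x35=53: acc |= 53<<0 -> acc=53 shift=7
  byte[1]=0x3E cont=0 payload=0x3E=62: acc |= 62<<7 -> acc=7989 shift=14 [end]
Varint 1: bytes[0:2] = B5 3E -> value 7989 (2 byte(s))
  byte[2]=0x90 cont=1 payload=0x10=16: acc |= 16<<0 -> acc=16 shift=7
  byte[3]=0x9F cont=1 payload=0x1F=31: acc |= 31<<7 -> acc=3984 shift=14
  byte[4]=0x56 cont=0 payload=0x56=86: acc |= 86<<14 -> acc=1413008 shift=21 [end]
Varint 2: bytes[2:5] = 90 9F 56 -> value 1413008 (3 byte(s))
  byte[5]=0xE0 cont=1 payload=0x60=96: acc |= 96<<0 -> acc=96 shift=7
  byte[6]=0x8A cont=1 payload=0x0A=10: acc |= 10<<7 -> acc=1376 shift=14
  byte[7]=0x21 cont=0 payload=0x21=33: acc |= 33<<14 -> acc=542048 shift=21 [end]
Varint 3: bytes[5:8] = E0 8A 21 -> value 542048 (3 byte(s))
  byte[8]=0x63 cont=0 payload=0x63=99: acc |= 99<<0 -> acc=99 shift=7 [end]
Varint 4: bytes[8:9] = 63 -> value 99 (1 byte(s))

Answer: 2 3 3 1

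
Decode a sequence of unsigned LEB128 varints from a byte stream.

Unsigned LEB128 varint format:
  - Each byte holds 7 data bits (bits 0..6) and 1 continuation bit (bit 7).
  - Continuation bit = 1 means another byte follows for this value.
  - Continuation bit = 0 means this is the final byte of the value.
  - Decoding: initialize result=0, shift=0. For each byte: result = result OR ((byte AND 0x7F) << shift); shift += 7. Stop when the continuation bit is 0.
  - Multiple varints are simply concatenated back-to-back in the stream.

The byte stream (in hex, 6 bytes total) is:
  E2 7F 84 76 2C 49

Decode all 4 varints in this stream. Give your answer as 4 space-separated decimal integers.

  byte[0]=0xE2 cont=1 payload=0x62=98: acc |= 98<<0 -> acc=98 shift=7
  byte[1]=0x7F cont=0 payload=0x7F=127: acc |= 127<<7 -> acc=16354 shift=14 [end]
Varint 1: bytes[0:2] = E2 7F -> value 16354 (2 byte(s))
  byte[2]=0x84 cont=1 payload=0x04=4: acc |= 4<<0 -> acc=4 shift=7
  byte[3]=0x76 cont=0 payload=0x76=118: acc |= 118<<7 -> acc=15108 shift=14 [end]
Varint 2: bytes[2:4] = 84 76 -> value 15108 (2 byte(s))
  byte[4]=0x2C cont=0 payload=0x2C=44: acc |= 44<<0 -> acc=44 shift=7 [end]
Varint 3: bytes[4:5] = 2C -> value 44 (1 byte(s))
  byte[5]=0x49 cont=0 payload=0x49=73: acc |= 73<<0 -> acc=73 shift=7 [end]
Varint 4: bytes[5:6] = 49 -> value 73 (1 byte(s))

Answer: 16354 15108 44 73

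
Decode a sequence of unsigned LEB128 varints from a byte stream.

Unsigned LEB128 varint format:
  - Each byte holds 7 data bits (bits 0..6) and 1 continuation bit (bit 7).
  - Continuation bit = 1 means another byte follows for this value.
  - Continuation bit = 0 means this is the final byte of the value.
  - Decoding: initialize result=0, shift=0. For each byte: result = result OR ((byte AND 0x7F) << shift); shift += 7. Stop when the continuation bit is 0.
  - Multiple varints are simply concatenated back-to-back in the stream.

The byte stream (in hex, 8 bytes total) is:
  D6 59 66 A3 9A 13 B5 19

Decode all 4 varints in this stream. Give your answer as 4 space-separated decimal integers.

Answer: 11478 102 314659 3253

Derivation:
  byte[0]=0xD6 cont=1 payload=0x56=86: acc |= 86<<0 -> acc=86 shift=7
  byte[1]=0x59 cont=0 payload=0x59=89: acc |= 89<<7 -> acc=11478 shift=14 [end]
Varint 1: bytes[0:2] = D6 59 -> value 11478 (2 byte(s))
  byte[2]=0x66 cont=0 payload=0x66=102: acc |= 102<<0 -> acc=102 shift=7 [end]
Varint 2: bytes[2:3] = 66 -> value 102 (1 byte(s))
  byte[3]=0xA3 cont=1 payload=0x23=35: acc |= 35<<0 -> acc=35 shift=7
  byte[4]=0x9A cont=1 payload=0x1A=26: acc |= 26<<7 -> acc=3363 shift=14
  byte[5]=0x13 cont=0 payload=0x13=19: acc |= 19<<14 -> acc=314659 shift=21 [end]
Varint 3: bytes[3:6] = A3 9A 13 -> value 314659 (3 byte(s))
  byte[6]=0xB5 cont=1 payload=0x35=53: acc |= 53<<0 -> acc=53 shift=7
  byte[7]=0x19 cont=0 payload=0x19=25: acc |= 25<<7 -> acc=3253 shift=14 [end]
Varint 4: bytes[6:8] = B5 19 -> value 3253 (2 byte(s))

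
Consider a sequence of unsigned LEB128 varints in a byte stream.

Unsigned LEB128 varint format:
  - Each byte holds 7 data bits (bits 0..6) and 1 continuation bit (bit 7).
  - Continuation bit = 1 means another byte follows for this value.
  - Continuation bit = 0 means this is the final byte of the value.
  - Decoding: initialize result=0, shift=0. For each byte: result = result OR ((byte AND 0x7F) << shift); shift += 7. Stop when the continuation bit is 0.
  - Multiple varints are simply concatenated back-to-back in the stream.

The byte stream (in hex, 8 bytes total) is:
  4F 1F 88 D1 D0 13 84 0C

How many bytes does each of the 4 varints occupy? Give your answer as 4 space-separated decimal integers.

Answer: 1 1 4 2

Derivation:
  byte[0]=0x4F cont=0 payload=0x4F=79: acc |= 79<<0 -> acc=79 shift=7 [end]
Varint 1: bytes[0:1] = 4F -> value 79 (1 byte(s))
  byte[1]=0x1F cont=0 payload=0x1F=31: acc |= 31<<0 -> acc=31 shift=7 [end]
Varint 2: bytes[1:2] = 1F -> value 31 (1 byte(s))
  byte[2]=0x88 cont=1 payload=0x08=8: acc |= 8<<0 -> acc=8 shift=7
  byte[3]=0xD1 cont=1 payload=0x51=81: acc |= 81<<7 -> acc=10376 shift=14
  byte[4]=0xD0 cont=1 payload=0x50=80: acc |= 80<<14 -> acc=1321096 shift=21
  byte[5]=0x13 cont=0 payload=0x13=19: acc |= 19<<21 -> acc=41166984 shift=28 [end]
Varint 3: bytes[2:6] = 88 D1 D0 13 -> value 41166984 (4 byte(s))
  byte[6]=0x84 cont=1 payload=0x04=4: acc |= 4<<0 -> acc=4 shift=7
  byte[7]=0x0C cont=0 payload=0x0C=12: acc |= 12<<7 -> acc=1540 shift=14 [end]
Varint 4: bytes[6:8] = 84 0C -> value 1540 (2 byte(s))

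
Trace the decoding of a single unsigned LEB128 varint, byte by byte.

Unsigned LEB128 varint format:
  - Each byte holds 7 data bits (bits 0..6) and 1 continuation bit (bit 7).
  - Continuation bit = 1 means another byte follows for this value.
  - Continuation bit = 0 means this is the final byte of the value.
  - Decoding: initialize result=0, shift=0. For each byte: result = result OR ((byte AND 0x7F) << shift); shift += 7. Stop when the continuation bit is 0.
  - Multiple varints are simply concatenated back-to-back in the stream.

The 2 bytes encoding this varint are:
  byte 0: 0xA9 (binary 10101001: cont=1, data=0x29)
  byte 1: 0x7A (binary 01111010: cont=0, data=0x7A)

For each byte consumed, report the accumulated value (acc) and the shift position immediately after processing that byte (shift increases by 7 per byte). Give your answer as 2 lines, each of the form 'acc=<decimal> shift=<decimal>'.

byte 0=0xA9: payload=0x29=41, contrib = 41<<0 = 41; acc -> 41, shift -> 7
byte 1=0x7A: payload=0x7A=122, contrib = 122<<7 = 15616; acc -> 15657, shift -> 14

Answer: acc=41 shift=7
acc=15657 shift=14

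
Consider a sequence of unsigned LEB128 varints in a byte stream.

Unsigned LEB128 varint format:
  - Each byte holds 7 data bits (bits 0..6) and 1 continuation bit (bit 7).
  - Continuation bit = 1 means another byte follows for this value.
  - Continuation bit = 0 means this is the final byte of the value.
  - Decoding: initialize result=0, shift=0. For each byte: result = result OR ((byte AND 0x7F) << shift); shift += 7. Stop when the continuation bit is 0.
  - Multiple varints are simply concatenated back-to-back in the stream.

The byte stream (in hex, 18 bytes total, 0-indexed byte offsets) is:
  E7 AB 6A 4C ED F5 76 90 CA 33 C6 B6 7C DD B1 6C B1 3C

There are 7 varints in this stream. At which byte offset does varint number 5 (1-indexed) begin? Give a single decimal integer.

Answer: 10

Derivation:
  byte[0]=0xE7 cont=1 payload=0x67=103: acc |= 103<<0 -> acc=103 shift=7
  byte[1]=0xAB cont=1 payload=0x2B=43: acc |= 43<<7 -> acc=5607 shift=14
  byte[2]=0x6A cont=0 payload=0x6A=106: acc |= 106<<14 -> acc=1742311 shift=21 [end]
Varint 1: bytes[0:3] = E7 AB 6A -> value 1742311 (3 byte(s))
  byte[3]=0x4C cont=0 payload=0x4C=76: acc |= 76<<0 -> acc=76 shift=7 [end]
Varint 2: bytes[3:4] = 4C -> value 76 (1 byte(s))
  byte[4]=0xED cont=1 payload=0x6D=109: acc |= 109<<0 -> acc=109 shift=7
  byte[5]=0xF5 cont=1 payload=0x75=117: acc |= 117<<7 -> acc=15085 shift=14
  byte[6]=0x76 cont=0 payload=0x76=118: acc |= 118<<14 -> acc=1948397 shift=21 [end]
Varint 3: bytes[4:7] = ED F5 76 -> value 1948397 (3 byte(s))
  byte[7]=0x90 cont=1 payload=0x10=16: acc |= 16<<0 -> acc=16 shift=7
  byte[8]=0xCA cont=1 payload=0x4A=74: acc |= 74<<7 -> acc=9488 shift=14
  byte[9]=0x33 cont=0 payload=0x33=51: acc |= 51<<14 -> acc=845072 shift=21 [end]
Varint 4: bytes[7:10] = 90 CA 33 -> value 845072 (3 byte(s))
  byte[10]=0xC6 cont=1 payload=0x46=70: acc |= 70<<0 -> acc=70 shift=7
  byte[11]=0xB6 cont=1 payload=0x36=54: acc |= 54<<7 -> acc=6982 shift=14
  byte[12]=0x7C cont=0 payload=0x7C=124: acc |= 124<<14 -> acc=2038598 shift=21 [end]
Varint 5: bytes[10:13] = C6 B6 7C -> value 2038598 (3 byte(s))
  byte[13]=0xDD cont=1 payload=0x5D=93: acc |= 93<<0 -> acc=93 shift=7
  byte[14]=0xB1 cont=1 payload=0x31=49: acc |= 49<<7 -> acc=6365 shift=14
  byte[15]=0x6C cont=0 payload=0x6C=108: acc |= 108<<14 -> acc=1775837 shift=21 [end]
Varint 6: bytes[13:16] = DD B1 6C -> value 1775837 (3 byte(s))
  byte[16]=0xB1 cont=1 payload=0x31=49: acc |= 49<<0 -> acc=49 shift=7
  byte[17]=0x3C cont=0 payload=0x3C=60: acc |= 60<<7 -> acc=7729 shift=14 [end]
Varint 7: bytes[16:18] = B1 3C -> value 7729 (2 byte(s))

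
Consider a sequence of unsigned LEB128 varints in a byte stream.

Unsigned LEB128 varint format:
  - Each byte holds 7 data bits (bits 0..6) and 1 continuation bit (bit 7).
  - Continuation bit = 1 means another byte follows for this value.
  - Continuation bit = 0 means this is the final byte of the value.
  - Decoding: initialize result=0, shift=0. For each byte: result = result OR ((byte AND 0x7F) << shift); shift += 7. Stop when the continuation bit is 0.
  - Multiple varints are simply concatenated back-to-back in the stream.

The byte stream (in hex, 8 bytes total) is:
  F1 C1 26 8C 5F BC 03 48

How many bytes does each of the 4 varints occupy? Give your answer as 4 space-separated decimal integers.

Answer: 3 2 2 1

Derivation:
  byte[0]=0xF1 cont=1 payload=0x71=113: acc |= 113<<0 -> acc=113 shift=7
  byte[1]=0xC1 cont=1 payload=0x41=65: acc |= 65<<7 -> acc=8433 shift=14
  byte[2]=0x26 cont=0 payload=0x26=38: acc |= 38<<14 -> acc=631025 shift=21 [end]
Varint 1: bytes[0:3] = F1 C1 26 -> value 631025 (3 byte(s))
  byte[3]=0x8C cont=1 payload=0x0C=12: acc |= 12<<0 -> acc=12 shift=7
  byte[4]=0x5F cont=0 payload=0x5F=95: acc |= 95<<7 -> acc=12172 shift=14 [end]
Varint 2: bytes[3:5] = 8C 5F -> value 12172 (2 byte(s))
  byte[5]=0xBC cont=1 payload=0x3C=60: acc |= 60<<0 -> acc=60 shift=7
  byte[6]=0x03 cont=0 payload=0x03=3: acc |= 3<<7 -> acc=444 shift=14 [end]
Varint 3: bytes[5:7] = BC 03 -> value 444 (2 byte(s))
  byte[7]=0x48 cont=0 payload=0x48=72: acc |= 72<<0 -> acc=72 shift=7 [end]
Varint 4: bytes[7:8] = 48 -> value 72 (1 byte(s))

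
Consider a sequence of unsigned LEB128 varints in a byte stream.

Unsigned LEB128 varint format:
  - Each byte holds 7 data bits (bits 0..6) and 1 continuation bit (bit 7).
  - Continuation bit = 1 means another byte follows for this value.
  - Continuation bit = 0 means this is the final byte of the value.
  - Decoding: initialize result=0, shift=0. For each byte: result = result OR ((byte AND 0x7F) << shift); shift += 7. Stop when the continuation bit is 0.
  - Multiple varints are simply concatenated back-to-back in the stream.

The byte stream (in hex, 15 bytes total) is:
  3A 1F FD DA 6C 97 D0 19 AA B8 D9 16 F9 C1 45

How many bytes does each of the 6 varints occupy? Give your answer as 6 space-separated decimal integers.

  byte[0]=0x3A cont=0 payload=0x3A=58: acc |= 58<<0 -> acc=58 shift=7 [end]
Varint 1: bytes[0:1] = 3A -> value 58 (1 byte(s))
  byte[1]=0x1F cont=0 payload=0x1F=31: acc |= 31<<0 -> acc=31 shift=7 [end]
Varint 2: bytes[1:2] = 1F -> value 31 (1 byte(s))
  byte[2]=0xFD cont=1 payload=0x7D=125: acc |= 125<<0 -> acc=125 shift=7
  byte[3]=0xDA cont=1 payload=0x5A=90: acc |= 90<<7 -> acc=11645 shift=14
  byte[4]=0x6C cont=0 payload=0x6C=108: acc |= 108<<14 -> acc=1781117 shift=21 [end]
Varint 3: bytes[2:5] = FD DA 6C -> value 1781117 (3 byte(s))
  byte[5]=0x97 cont=1 payload=0x17=23: acc |= 23<<0 -> acc=23 shift=7
  byte[6]=0xD0 cont=1 payload=0x50=80: acc |= 80<<7 -> acc=10263 shift=14
  byte[7]=0x19 cont=0 payload=0x19=25: acc |= 25<<14 -> acc=419863 shift=21 [end]
Varint 4: bytes[5:8] = 97 D0 19 -> value 419863 (3 byte(s))
  byte[8]=0xAA cont=1 payload=0x2A=42: acc |= 42<<0 -> acc=42 shift=7
  byte[9]=0xB8 cont=1 payload=0x38=56: acc |= 56<<7 -> acc=7210 shift=14
  byte[10]=0xD9 cont=1 payload=0x59=89: acc |= 89<<14 -> acc=1465386 shift=21
  byte[11]=0x16 cont=0 payload=0x16=22: acc |= 22<<21 -> acc=47602730 shift=28 [end]
Varint 5: bytes[8:12] = AA B8 D9 16 -> value 47602730 (4 byte(s))
  byte[12]=0xF9 cont=1 payload=0x79=121: acc |= 121<<0 -> acc=121 shift=7
  byte[13]=0xC1 cont=1 payload=0x41=65: acc |= 65<<7 -> acc=8441 shift=14
  byte[14]=0x45 cont=0 payload=0x45=69: acc |= 69<<14 -> acc=1138937 shift=21 [end]
Varint 6: bytes[12:15] = F9 C1 45 -> value 1138937 (3 byte(s))

Answer: 1 1 3 3 4 3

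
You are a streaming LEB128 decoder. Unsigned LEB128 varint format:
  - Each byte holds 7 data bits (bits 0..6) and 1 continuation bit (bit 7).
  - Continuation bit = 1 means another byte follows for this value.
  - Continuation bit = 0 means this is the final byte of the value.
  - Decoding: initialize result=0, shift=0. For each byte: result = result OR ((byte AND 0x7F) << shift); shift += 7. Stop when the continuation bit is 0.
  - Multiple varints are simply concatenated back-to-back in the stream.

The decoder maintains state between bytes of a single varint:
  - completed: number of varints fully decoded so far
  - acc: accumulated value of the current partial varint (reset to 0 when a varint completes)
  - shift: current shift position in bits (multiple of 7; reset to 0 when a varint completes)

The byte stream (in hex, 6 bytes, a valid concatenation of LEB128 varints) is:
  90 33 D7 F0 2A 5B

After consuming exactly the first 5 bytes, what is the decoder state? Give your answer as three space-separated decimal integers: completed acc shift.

Answer: 2 0 0

Derivation:
byte[0]=0x90 cont=1 payload=0x10: acc |= 16<<0 -> completed=0 acc=16 shift=7
byte[1]=0x33 cont=0 payload=0x33: varint #1 complete (value=6544); reset -> completed=1 acc=0 shift=0
byte[2]=0xD7 cont=1 payload=0x57: acc |= 87<<0 -> completed=1 acc=87 shift=7
byte[3]=0xF0 cont=1 payload=0x70: acc |= 112<<7 -> completed=1 acc=14423 shift=14
byte[4]=0x2A cont=0 payload=0x2A: varint #2 complete (value=702551); reset -> completed=2 acc=0 shift=0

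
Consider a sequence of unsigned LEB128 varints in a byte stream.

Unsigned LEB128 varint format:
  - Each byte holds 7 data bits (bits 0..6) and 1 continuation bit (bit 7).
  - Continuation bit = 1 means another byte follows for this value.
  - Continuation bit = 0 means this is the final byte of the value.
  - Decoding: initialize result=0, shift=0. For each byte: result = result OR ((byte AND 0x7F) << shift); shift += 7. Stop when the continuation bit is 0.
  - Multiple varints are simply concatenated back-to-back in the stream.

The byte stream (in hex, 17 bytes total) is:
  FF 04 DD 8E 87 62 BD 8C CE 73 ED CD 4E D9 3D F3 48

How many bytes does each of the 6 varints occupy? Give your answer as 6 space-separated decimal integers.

  byte[0]=0xFF cont=1 payload=0x7F=127: acc |= 127<<0 -> acc=127 shift=7
  byte[1]=0x04 cont=0 payload=0x04=4: acc |= 4<<7 -> acc=639 shift=14 [end]
Varint 1: bytes[0:2] = FF 04 -> value 639 (2 byte(s))
  byte[2]=0xDD cont=1 payload=0x5D=93: acc |= 93<<0 -> acc=93 shift=7
  byte[3]=0x8E cont=1 payload=0x0E=14: acc |= 14<<7 -> acc=1885 shift=14
  byte[4]=0x87 cont=1 payload=0x07=7: acc |= 7<<14 -> acc=116573 shift=21
  byte[5]=0x62 cont=0 payload=0x62=98: acc |= 98<<21 -> acc=205637469 shift=28 [end]
Varint 2: bytes[2:6] = DD 8E 87 62 -> value 205637469 (4 byte(s))
  byte[6]=0xBD cont=1 payload=0x3D=61: acc |= 61<<0 -> acc=61 shift=7
  byte[7]=0x8C cont=1 payload=0x0C=12: acc |= 12<<7 -> acc=1597 shift=14
  byte[8]=0xCE cont=1 payload=0x4E=78: acc |= 78<<14 -> acc=1279549 shift=21
  byte[9]=0x73 cont=0 payload=0x73=115: acc |= 115<<21 -> acc=242452029 shift=28 [end]
Varint 3: bytes[6:10] = BD 8C CE 73 -> value 242452029 (4 byte(s))
  byte[10]=0xED cont=1 payload=0x6D=109: acc |= 109<<0 -> acc=109 shift=7
  byte[11]=0xCD cont=1 payload=0x4D=77: acc |= 77<<7 -> acc=9965 shift=14
  byte[12]=0x4E cont=0 payload=0x4E=78: acc |= 78<<14 -> acc=1287917 shift=21 [end]
Varint 4: bytes[10:13] = ED CD 4E -> value 1287917 (3 byte(s))
  byte[13]=0xD9 cont=1 payload=0x59=89: acc |= 89<<0 -> acc=89 shift=7
  byte[14]=0x3D cont=0 payload=0x3D=61: acc |= 61<<7 -> acc=7897 shift=14 [end]
Varint 5: bytes[13:15] = D9 3D -> value 7897 (2 byte(s))
  byte[15]=0xF3 cont=1 payload=0x73=115: acc |= 115<<0 -> acc=115 shift=7
  byte[16]=0x48 cont=0 payload=0x48=72: acc |= 72<<7 -> acc=9331 shift=14 [end]
Varint 6: bytes[15:17] = F3 48 -> value 9331 (2 byte(s))

Answer: 2 4 4 3 2 2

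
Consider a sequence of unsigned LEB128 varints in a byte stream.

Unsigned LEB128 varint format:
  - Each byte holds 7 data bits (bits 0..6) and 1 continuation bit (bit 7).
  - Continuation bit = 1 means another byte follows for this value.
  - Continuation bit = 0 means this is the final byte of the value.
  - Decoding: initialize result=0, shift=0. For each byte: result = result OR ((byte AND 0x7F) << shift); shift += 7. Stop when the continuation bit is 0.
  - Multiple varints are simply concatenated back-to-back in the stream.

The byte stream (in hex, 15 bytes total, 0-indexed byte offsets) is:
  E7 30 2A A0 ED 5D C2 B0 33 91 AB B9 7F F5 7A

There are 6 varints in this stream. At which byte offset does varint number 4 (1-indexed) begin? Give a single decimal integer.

Answer: 6

Derivation:
  byte[0]=0xE7 cont=1 payload=0x67=103: acc |= 103<<0 -> acc=103 shift=7
  byte[1]=0x30 cont=0 payload=0x30=48: acc |= 48<<7 -> acc=6247 shift=14 [end]
Varint 1: bytes[0:2] = E7 30 -> value 6247 (2 byte(s))
  byte[2]=0x2A cont=0 payload=0x2A=42: acc |= 42<<0 -> acc=42 shift=7 [end]
Varint 2: bytes[2:3] = 2A -> value 42 (1 byte(s))
  byte[3]=0xA0 cont=1 payload=0x20=32: acc |= 32<<0 -> acc=32 shift=7
  byte[4]=0xED cont=1 payload=0x6D=109: acc |= 109<<7 -> acc=13984 shift=14
  byte[5]=0x5D cont=0 payload=0x5D=93: acc |= 93<<14 -> acc=1537696 shift=21 [end]
Varint 3: bytes[3:6] = A0 ED 5D -> value 1537696 (3 byte(s))
  byte[6]=0xC2 cont=1 payload=0x42=66: acc |= 66<<0 -> acc=66 shift=7
  byte[7]=0xB0 cont=1 payload=0x30=48: acc |= 48<<7 -> acc=6210 shift=14
  byte[8]=0x33 cont=0 payload=0x33=51: acc |= 51<<14 -> acc=841794 shift=21 [end]
Varint 4: bytes[6:9] = C2 B0 33 -> value 841794 (3 byte(s))
  byte[9]=0x91 cont=1 payload=0x11=17: acc |= 17<<0 -> acc=17 shift=7
  byte[10]=0xAB cont=1 payload=0x2B=43: acc |= 43<<7 -> acc=5521 shift=14
  byte[11]=0xB9 cont=1 payload=0x39=57: acc |= 57<<14 -> acc=939409 shift=21
  byte[12]=0x7F cont=0 payload=0x7F=127: acc |= 127<<21 -> acc=267277713 shift=28 [end]
Varint 5: bytes[9:13] = 91 AB B9 7F -> value 267277713 (4 byte(s))
  byte[13]=0xF5 cont=1 payload=0x75=117: acc |= 117<<0 -> acc=117 shift=7
  byte[14]=0x7A cont=0 payload=0x7A=122: acc |= 122<<7 -> acc=15733 shift=14 [end]
Varint 6: bytes[13:15] = F5 7A -> value 15733 (2 byte(s))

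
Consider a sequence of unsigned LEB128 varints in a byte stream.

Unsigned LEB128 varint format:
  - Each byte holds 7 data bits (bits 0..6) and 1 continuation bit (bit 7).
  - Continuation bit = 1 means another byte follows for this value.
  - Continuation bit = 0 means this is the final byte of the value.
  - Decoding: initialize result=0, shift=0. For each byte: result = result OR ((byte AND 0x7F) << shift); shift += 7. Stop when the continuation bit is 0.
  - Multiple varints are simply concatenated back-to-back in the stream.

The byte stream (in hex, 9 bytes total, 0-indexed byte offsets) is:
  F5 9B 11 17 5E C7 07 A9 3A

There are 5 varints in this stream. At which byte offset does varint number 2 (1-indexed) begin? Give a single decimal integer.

Answer: 3

Derivation:
  byte[0]=0xF5 cont=1 payload=0x75=117: acc |= 117<<0 -> acc=117 shift=7
  byte[1]=0x9B cont=1 payload=0x1B=27: acc |= 27<<7 -> acc=3573 shift=14
  byte[2]=0x11 cont=0 payload=0x11=17: acc |= 17<<14 -> acc=282101 shift=21 [end]
Varint 1: bytes[0:3] = F5 9B 11 -> value 282101 (3 byte(s))
  byte[3]=0x17 cont=0 payload=0x17=23: acc |= 23<<0 -> acc=23 shift=7 [end]
Varint 2: bytes[3:4] = 17 -> value 23 (1 byte(s))
  byte[4]=0x5E cont=0 payload=0x5E=94: acc |= 94<<0 -> acc=94 shift=7 [end]
Varint 3: bytes[4:5] = 5E -> value 94 (1 byte(s))
  byte[5]=0xC7 cont=1 payload=0x47=71: acc |= 71<<0 -> acc=71 shift=7
  byte[6]=0x07 cont=0 payload=0x07=7: acc |= 7<<7 -> acc=967 shift=14 [end]
Varint 4: bytes[5:7] = C7 07 -> value 967 (2 byte(s))
  byte[7]=0xA9 cont=1 payload=0x29=41: acc |= 41<<0 -> acc=41 shift=7
  byte[8]=0x3A cont=0 payload=0x3A=58: acc |= 58<<7 -> acc=7465 shift=14 [end]
Varint 5: bytes[7:9] = A9 3A -> value 7465 (2 byte(s))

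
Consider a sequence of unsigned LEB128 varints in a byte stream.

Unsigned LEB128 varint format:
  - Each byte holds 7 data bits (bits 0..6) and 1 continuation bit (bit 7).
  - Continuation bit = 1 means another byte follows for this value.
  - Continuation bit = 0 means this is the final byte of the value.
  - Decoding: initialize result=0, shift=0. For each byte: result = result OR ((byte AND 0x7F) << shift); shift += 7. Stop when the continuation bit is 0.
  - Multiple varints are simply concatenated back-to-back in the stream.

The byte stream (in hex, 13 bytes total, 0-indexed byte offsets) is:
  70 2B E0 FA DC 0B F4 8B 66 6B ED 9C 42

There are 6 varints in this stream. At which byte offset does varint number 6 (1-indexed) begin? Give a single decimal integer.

  byte[0]=0x70 cont=0 payload=0x70=112: acc |= 112<<0 -> acc=112 shift=7 [end]
Varint 1: bytes[0:1] = 70 -> value 112 (1 byte(s))
  byte[1]=0x2B cont=0 payload=0x2B=43: acc |= 43<<0 -> acc=43 shift=7 [end]
Varint 2: bytes[1:2] = 2B -> value 43 (1 byte(s))
  byte[2]=0xE0 cont=1 payload=0x60=96: acc |= 96<<0 -> acc=96 shift=7
  byte[3]=0xFA cont=1 payload=0x7A=122: acc |= 122<<7 -> acc=15712 shift=14
  byte[4]=0xDC cont=1 payload=0x5C=92: acc |= 92<<14 -> acc=1523040 shift=21
  byte[5]=0x0B cont=0 payload=0x0B=11: acc |= 11<<21 -> acc=24591712 shift=28 [end]
Varint 3: bytes[2:6] = E0 FA DC 0B -> value 24591712 (4 byte(s))
  byte[6]=0xF4 cont=1 payload=0x74=116: acc |= 116<<0 -> acc=116 shift=7
  byte[7]=0x8B cont=1 payload=0x0B=11: acc |= 11<<7 -> acc=1524 shift=14
  byte[8]=0x66 cont=0 payload=0x66=102: acc |= 102<<14 -> acc=1672692 shift=21 [end]
Varint 4: bytes[6:9] = F4 8B 66 -> value 1672692 (3 byte(s))
  byte[9]=0x6B cont=0 payload=0x6B=107: acc |= 107<<0 -> acc=107 shift=7 [end]
Varint 5: bytes[9:10] = 6B -> value 107 (1 byte(s))
  byte[10]=0xED cont=1 payload=0x6D=109: acc |= 109<<0 -> acc=109 shift=7
  byte[11]=0x9C cont=1 payload=0x1C=28: acc |= 28<<7 -> acc=3693 shift=14
  byte[12]=0x42 cont=0 payload=0x42=66: acc |= 66<<14 -> acc=1085037 shift=21 [end]
Varint 6: bytes[10:13] = ED 9C 42 -> value 1085037 (3 byte(s))

Answer: 10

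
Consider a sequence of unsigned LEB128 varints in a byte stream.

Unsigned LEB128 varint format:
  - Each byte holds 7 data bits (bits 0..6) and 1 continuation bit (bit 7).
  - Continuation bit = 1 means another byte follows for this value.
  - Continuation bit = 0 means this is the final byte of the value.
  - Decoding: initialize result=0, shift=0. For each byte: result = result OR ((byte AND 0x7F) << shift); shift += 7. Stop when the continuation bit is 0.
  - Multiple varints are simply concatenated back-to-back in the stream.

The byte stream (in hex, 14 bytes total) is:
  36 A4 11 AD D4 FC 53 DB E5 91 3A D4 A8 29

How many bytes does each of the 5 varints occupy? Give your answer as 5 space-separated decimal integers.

  byte[0]=0x36 cont=0 payload=0x36=54: acc |= 54<<0 -> acc=54 shift=7 [end]
Varint 1: bytes[0:1] = 36 -> value 54 (1 byte(s))
  byte[1]=0xA4 cont=1 payload=0x24=36: acc |= 36<<0 -> acc=36 shift=7
  byte[2]=0x11 cont=0 payload=0x11=17: acc |= 17<<7 -> acc=2212 shift=14 [end]
Varint 2: bytes[1:3] = A4 11 -> value 2212 (2 byte(s))
  byte[3]=0xAD cont=1 payload=0x2D=45: acc |= 45<<0 -> acc=45 shift=7
  byte[4]=0xD4 cont=1 payload=0x54=84: acc |= 84<<7 -> acc=10797 shift=14
  byte[5]=0xFC cont=1 payload=0x7C=124: acc |= 124<<14 -> acc=2042413 shift=21
  byte[6]=0x53 cont=0 payload=0x53=83: acc |= 83<<21 -> acc=176106029 shift=28 [end]
Varint 3: bytes[3:7] = AD D4 FC 53 -> value 176106029 (4 byte(s))
  byte[7]=0xDB cont=1 payload=0x5B=91: acc |= 91<<0 -> acc=91 shift=7
  byte[8]=0xE5 cont=1 payload=0x65=101: acc |= 101<<7 -> acc=13019 shift=14
  byte[9]=0x91 cont=1 payload=0x11=17: acc |= 17<<14 -> acc=291547 shift=21
  byte[10]=0x3A cont=0 payload=0x3A=58: acc |= 58<<21 -> acc=121926363 shift=28 [end]
Varint 4: bytes[7:11] = DB E5 91 3A -> value 121926363 (4 byte(s))
  byte[11]=0xD4 cont=1 payload=0x54=84: acc |= 84<<0 -> acc=84 shift=7
  byte[12]=0xA8 cont=1 payload=0x28=40: acc |= 40<<7 -> acc=5204 shift=14
  byte[13]=0x29 cont=0 payload=0x29=41: acc |= 41<<14 -> acc=676948 shift=21 [end]
Varint 5: bytes[11:14] = D4 A8 29 -> value 676948 (3 byte(s))

Answer: 1 2 4 4 3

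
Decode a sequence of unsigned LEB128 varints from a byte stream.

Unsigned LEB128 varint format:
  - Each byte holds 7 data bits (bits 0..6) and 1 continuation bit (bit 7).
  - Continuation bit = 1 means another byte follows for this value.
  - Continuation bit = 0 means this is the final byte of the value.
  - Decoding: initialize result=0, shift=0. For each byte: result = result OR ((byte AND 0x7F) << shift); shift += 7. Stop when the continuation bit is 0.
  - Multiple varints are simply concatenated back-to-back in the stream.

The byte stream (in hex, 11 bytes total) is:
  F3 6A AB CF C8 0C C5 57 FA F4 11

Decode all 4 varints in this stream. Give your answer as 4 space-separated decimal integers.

  byte[0]=0xF3 cont=1 payload=0x73=115: acc |= 115<<0 -> acc=115 shift=7
  byte[1]=0x6A cont=0 payload=0x6A=106: acc |= 106<<7 -> acc=13683 shift=14 [end]
Varint 1: bytes[0:2] = F3 6A -> value 13683 (2 byte(s))
  byte[2]=0xAB cont=1 payload=0x2B=43: acc |= 43<<0 -> acc=43 shift=7
  byte[3]=0xCF cont=1 payload=0x4F=79: acc |= 79<<7 -> acc=10155 shift=14
  byte[4]=0xC8 cont=1 payload=0x48=72: acc |= 72<<14 -> acc=1189803 shift=21
  byte[5]=0x0C cont=0 payload=0x0C=12: acc |= 12<<21 -> acc=26355627 shift=28 [end]
Varint 2: bytes[2:6] = AB CF C8 0C -> value 26355627 (4 byte(s))
  byte[6]=0xC5 cont=1 payload=0x45=69: acc |= 69<<0 -> acc=69 shift=7
  byte[7]=0x57 cont=0 payload=0x57=87: acc |= 87<<7 -> acc=11205 shift=14 [end]
Varint 3: bytes[6:8] = C5 57 -> value 11205 (2 byte(s))
  byte[8]=0xFA cont=1 payload=0x7A=122: acc |= 122<<0 -> acc=122 shift=7
  byte[9]=0xF4 cont=1 payload=0x74=116: acc |= 116<<7 -> acc=14970 shift=14
  byte[10]=0x11 cont=0 payload=0x11=17: acc |= 17<<14 -> acc=293498 shift=21 [end]
Varint 4: bytes[8:11] = FA F4 11 -> value 293498 (3 byte(s))

Answer: 13683 26355627 11205 293498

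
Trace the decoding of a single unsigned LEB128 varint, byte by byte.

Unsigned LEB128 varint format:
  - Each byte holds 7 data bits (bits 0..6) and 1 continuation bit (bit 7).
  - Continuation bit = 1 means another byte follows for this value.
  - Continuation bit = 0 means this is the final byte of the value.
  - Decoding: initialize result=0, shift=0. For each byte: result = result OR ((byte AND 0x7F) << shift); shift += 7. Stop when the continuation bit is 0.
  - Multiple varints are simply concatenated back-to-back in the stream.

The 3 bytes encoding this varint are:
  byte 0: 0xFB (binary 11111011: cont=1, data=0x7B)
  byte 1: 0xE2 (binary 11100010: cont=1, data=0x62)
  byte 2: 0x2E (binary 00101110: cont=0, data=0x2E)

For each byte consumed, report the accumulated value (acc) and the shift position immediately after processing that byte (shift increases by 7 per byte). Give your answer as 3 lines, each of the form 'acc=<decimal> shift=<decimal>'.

Answer: acc=123 shift=7
acc=12667 shift=14
acc=766331 shift=21

Derivation:
byte 0=0xFB: payload=0x7B=123, contrib = 123<<0 = 123; acc -> 123, shift -> 7
byte 1=0xE2: payload=0x62=98, contrib = 98<<7 = 12544; acc -> 12667, shift -> 14
byte 2=0x2E: payload=0x2E=46, contrib = 46<<14 = 753664; acc -> 766331, shift -> 21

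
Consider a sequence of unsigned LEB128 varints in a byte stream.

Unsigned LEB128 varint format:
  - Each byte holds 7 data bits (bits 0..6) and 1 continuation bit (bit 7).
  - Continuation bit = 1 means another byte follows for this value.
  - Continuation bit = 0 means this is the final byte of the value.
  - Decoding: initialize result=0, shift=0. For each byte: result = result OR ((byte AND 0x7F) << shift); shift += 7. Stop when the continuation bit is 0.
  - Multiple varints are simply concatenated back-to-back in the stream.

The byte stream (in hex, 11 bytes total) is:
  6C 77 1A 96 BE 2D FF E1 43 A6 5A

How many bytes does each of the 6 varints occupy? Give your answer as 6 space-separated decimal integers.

Answer: 1 1 1 3 3 2

Derivation:
  byte[0]=0x6C cont=0 payload=0x6C=108: acc |= 108<<0 -> acc=108 shift=7 [end]
Varint 1: bytes[0:1] = 6C -> value 108 (1 byte(s))
  byte[1]=0x77 cont=0 payload=0x77=119: acc |= 119<<0 -> acc=119 shift=7 [end]
Varint 2: bytes[1:2] = 77 -> value 119 (1 byte(s))
  byte[2]=0x1A cont=0 payload=0x1A=26: acc |= 26<<0 -> acc=26 shift=7 [end]
Varint 3: bytes[2:3] = 1A -> value 26 (1 byte(s))
  byte[3]=0x96 cont=1 payload=0x16=22: acc |= 22<<0 -> acc=22 shift=7
  byte[4]=0xBE cont=1 payload=0x3E=62: acc |= 62<<7 -> acc=7958 shift=14
  byte[5]=0x2D cont=0 payload=0x2D=45: acc |= 45<<14 -> acc=745238 shift=21 [end]
Varint 4: bytes[3:6] = 96 BE 2D -> value 745238 (3 byte(s))
  byte[6]=0xFF cont=1 payload=0x7F=127: acc |= 127<<0 -> acc=127 shift=7
  byte[7]=0xE1 cont=1 payload=0x61=97: acc |= 97<<7 -> acc=12543 shift=14
  byte[8]=0x43 cont=0 payload=0x43=67: acc |= 67<<14 -> acc=1110271 shift=21 [end]
Varint 5: bytes[6:9] = FF E1 43 -> value 1110271 (3 byte(s))
  byte[9]=0xA6 cont=1 payload=0x26=38: acc |= 38<<0 -> acc=38 shift=7
  byte[10]=0x5A cont=0 payload=0x5A=90: acc |= 90<<7 -> acc=11558 shift=14 [end]
Varint 6: bytes[9:11] = A6 5A -> value 11558 (2 byte(s))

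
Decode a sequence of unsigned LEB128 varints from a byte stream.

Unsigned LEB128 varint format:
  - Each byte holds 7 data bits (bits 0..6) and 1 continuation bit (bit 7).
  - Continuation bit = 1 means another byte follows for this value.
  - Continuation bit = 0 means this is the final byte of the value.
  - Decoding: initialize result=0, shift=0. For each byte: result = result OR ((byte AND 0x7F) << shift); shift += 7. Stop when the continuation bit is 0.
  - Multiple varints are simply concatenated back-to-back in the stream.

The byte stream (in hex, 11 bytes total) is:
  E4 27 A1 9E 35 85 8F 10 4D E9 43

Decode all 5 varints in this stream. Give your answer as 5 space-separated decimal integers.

  byte[0]=0xE4 cont=1 payload=0x64=100: acc |= 100<<0 -> acc=100 shift=7
  byte[1]=0x27 cont=0 payload=0x27=39: acc |= 39<<7 -> acc=5092 shift=14 [end]
Varint 1: bytes[0:2] = E4 27 -> value 5092 (2 byte(s))
  byte[2]=0xA1 cont=1 payload=0x21=33: acc |= 33<<0 -> acc=33 shift=7
  byte[3]=0x9E cont=1 payload=0x1E=30: acc |= 30<<7 -> acc=3873 shift=14
  byte[4]=0x35 cont=0 payload=0x35=53: acc |= 53<<14 -> acc=872225 shift=21 [end]
Varint 2: bytes[2:5] = A1 9E 35 -> value 872225 (3 byte(s))
  byte[5]=0x85 cont=1 payload=0x05=5: acc |= 5<<0 -> acc=5 shift=7
  byte[6]=0x8F cont=1 payload=0x0F=15: acc |= 15<<7 -> acc=1925 shift=14
  byte[7]=0x10 cont=0 payload=0x10=16: acc |= 16<<14 -> acc=264069 shift=21 [end]
Varint 3: bytes[5:8] = 85 8F 10 -> value 264069 (3 byte(s))
  byte[8]=0x4D cont=0 payload=0x4D=77: acc |= 77<<0 -> acc=77 shift=7 [end]
Varint 4: bytes[8:9] = 4D -> value 77 (1 byte(s))
  byte[9]=0xE9 cont=1 payload=0x69=105: acc |= 105<<0 -> acc=105 shift=7
  byte[10]=0x43 cont=0 payload=0x43=67: acc |= 67<<7 -> acc=8681 shift=14 [end]
Varint 5: bytes[9:11] = E9 43 -> value 8681 (2 byte(s))

Answer: 5092 872225 264069 77 8681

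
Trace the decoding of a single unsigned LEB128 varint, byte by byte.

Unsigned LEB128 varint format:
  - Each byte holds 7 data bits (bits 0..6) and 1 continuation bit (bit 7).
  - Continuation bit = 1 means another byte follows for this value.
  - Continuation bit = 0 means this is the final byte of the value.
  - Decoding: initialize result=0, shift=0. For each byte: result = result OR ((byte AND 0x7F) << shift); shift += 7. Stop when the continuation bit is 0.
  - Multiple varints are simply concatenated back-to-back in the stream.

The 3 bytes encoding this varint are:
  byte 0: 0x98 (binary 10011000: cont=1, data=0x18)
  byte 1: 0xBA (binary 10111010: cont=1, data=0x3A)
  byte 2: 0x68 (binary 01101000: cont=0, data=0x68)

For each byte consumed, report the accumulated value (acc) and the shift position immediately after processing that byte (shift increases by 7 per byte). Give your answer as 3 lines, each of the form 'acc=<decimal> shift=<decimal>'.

Answer: acc=24 shift=7
acc=7448 shift=14
acc=1711384 shift=21

Derivation:
byte 0=0x98: payload=0x18=24, contrib = 24<<0 = 24; acc -> 24, shift -> 7
byte 1=0xBA: payload=0x3A=58, contrib = 58<<7 = 7424; acc -> 7448, shift -> 14
byte 2=0x68: payload=0x68=104, contrib = 104<<14 = 1703936; acc -> 1711384, shift -> 21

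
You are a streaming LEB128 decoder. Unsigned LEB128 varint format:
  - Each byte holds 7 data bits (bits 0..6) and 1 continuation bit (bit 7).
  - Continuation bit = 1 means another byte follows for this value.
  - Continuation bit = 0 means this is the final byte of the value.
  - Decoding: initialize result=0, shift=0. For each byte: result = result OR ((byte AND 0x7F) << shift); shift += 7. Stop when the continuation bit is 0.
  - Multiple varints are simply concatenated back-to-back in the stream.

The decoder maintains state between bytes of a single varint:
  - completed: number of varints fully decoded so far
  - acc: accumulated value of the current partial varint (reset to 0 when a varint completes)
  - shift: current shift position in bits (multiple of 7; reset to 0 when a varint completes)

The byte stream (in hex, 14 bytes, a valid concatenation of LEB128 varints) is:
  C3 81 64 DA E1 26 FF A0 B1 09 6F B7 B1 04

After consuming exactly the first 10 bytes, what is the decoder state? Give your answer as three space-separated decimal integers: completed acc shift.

byte[0]=0xC3 cont=1 payload=0x43: acc |= 67<<0 -> completed=0 acc=67 shift=7
byte[1]=0x81 cont=1 payload=0x01: acc |= 1<<7 -> completed=0 acc=195 shift=14
byte[2]=0x64 cont=0 payload=0x64: varint #1 complete (value=1638595); reset -> completed=1 acc=0 shift=0
byte[3]=0xDA cont=1 payload=0x5A: acc |= 90<<0 -> completed=1 acc=90 shift=7
byte[4]=0xE1 cont=1 payload=0x61: acc |= 97<<7 -> completed=1 acc=12506 shift=14
byte[5]=0x26 cont=0 payload=0x26: varint #2 complete (value=635098); reset -> completed=2 acc=0 shift=0
byte[6]=0xFF cont=1 payload=0x7F: acc |= 127<<0 -> completed=2 acc=127 shift=7
byte[7]=0xA0 cont=1 payload=0x20: acc |= 32<<7 -> completed=2 acc=4223 shift=14
byte[8]=0xB1 cont=1 payload=0x31: acc |= 49<<14 -> completed=2 acc=807039 shift=21
byte[9]=0x09 cont=0 payload=0x09: varint #3 complete (value=19681407); reset -> completed=3 acc=0 shift=0

Answer: 3 0 0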